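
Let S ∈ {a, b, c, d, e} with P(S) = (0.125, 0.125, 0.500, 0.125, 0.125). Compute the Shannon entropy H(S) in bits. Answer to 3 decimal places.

2.000 bits

H(S) = −Σ p·log₂ p.
  −(0.125)·log₂(0.125) = 0.3750
  −(0.125)·log₂(0.125) = 0.3750
  −(0.500)·log₂(0.500) = 0.5000
  −(0.125)·log₂(0.125) = 0.3750
  −(0.125)·log₂(0.125) = 0.3750
Sum: 0.3750 + 0.3750 + 0.5000 + 0.3750 + 0.3750 = 2.000 bits.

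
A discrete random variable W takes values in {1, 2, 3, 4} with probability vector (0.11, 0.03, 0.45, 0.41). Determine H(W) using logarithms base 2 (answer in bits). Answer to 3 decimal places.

1.548 bits

H(W) = −Σ p·log₂ p.
  −(0.11)·log₂(0.11) = 0.3503
  −(0.03)·log₂(0.03) = 0.1518
  −(0.45)·log₂(0.45) = 0.5184
  −(0.41)·log₂(0.41) = 0.5274
Sum: 0.3503 + 0.1518 + 0.5184 + 0.5274 = 1.548 bits.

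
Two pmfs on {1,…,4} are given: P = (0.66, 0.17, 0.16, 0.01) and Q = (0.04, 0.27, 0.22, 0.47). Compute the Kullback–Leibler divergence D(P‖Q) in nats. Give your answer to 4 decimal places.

1.6821 nats

D(P‖Q) = Σ p·ln(p/q).
  0.66·ln(0.66/0.04) = 1.85022
  0.17·ln(0.17/0.27) = -0.07865
  0.16·ln(0.16/0.22) = -0.05095
  0.01·ln(0.01/0.47) = -0.03850
D(P‖Q) = 1.6821 nats.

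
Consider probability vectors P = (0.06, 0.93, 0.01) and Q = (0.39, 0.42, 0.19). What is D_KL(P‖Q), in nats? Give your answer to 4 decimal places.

0.5975 nats

D(P‖Q) = Σ p·ln(p/q).
  0.06·ln(0.06/0.39) = -0.11231
  0.93·ln(0.93/0.42) = 0.73928
  0.01·ln(0.01/0.19) = -0.02944
D(P‖Q) = 0.5975 nats.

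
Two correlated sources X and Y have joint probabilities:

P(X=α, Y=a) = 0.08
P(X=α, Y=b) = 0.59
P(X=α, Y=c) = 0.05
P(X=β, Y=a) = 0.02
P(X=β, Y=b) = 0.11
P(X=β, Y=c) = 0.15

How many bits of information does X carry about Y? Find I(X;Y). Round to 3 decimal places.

0.182 bits

Marginals: p(X) = (0.7200, 0.2800), p(Y) = (0.1000, 0.7000, 0.2000).
I(X;Y) = Σ p(x,y)·log₂[p(x,y)/(p(x)p(y))].
  (α,a): 0.08·log₂(1.1111) = 0.0122
  (α,b): 0.59·log₂(1.1706) = 0.1341
  (α,c): 0.05·log₂(0.3472) = -0.0763
  (β,a): 0.02·log₂(0.7143) = -0.0097
  (β,b): 0.11·log₂(0.5612) = -0.0917
  (β,c): 0.15·log₂(2.6786) = 0.2132
Sum = 0.182 bits.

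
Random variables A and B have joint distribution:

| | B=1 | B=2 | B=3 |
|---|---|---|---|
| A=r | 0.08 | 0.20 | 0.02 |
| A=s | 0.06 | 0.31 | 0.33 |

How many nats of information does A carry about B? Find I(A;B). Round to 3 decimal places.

Marginals: p(A) = (0.3000, 0.7000), p(B) = (0.1400, 0.5100, 0.3500).
I(A;B) = Σ p(x,y)·ln[p(x,y)/(p(x)p(y))].
  (r,1): 0.08·ln(1.9048) = 0.0515
  (r,2): 0.20·ln(1.3072) = 0.0536
  (r,3): 0.02·ln(0.1905) = -0.0332
  (s,1): 0.06·ln(0.6122) = -0.0294
  (s,2): 0.31·ln(0.8683) = -0.0438
  (s,3): 0.33·ln(1.3469) = 0.0983
Sum = 0.097 nats.

0.097 nats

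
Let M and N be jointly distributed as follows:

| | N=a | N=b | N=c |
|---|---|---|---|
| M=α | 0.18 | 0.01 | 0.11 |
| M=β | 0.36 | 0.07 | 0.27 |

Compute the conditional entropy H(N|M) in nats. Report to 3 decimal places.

0.894 nats

Marginals: p(M) = (0.3000, 0.7000), p(N) = (0.5400, 0.0800, 0.3800).
H(N|M) = Σ p(M) · H(N|M=·).
  M=α: p=0.3000, H(N|M=α) = 0.7877
  M=β: p=0.7000, H(N|M=β) = 0.9397
Weighted sum = 0.894 nats.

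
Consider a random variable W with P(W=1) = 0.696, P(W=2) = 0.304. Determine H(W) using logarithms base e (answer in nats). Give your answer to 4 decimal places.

H(W) = −Σ p·ln p.
  −(0.696)·ln(0.696) = 0.25223
  −(0.304)·ln(0.304) = 0.36198
Sum: 0.25223 + 0.36198 = 0.6142 nats.

0.6142 nats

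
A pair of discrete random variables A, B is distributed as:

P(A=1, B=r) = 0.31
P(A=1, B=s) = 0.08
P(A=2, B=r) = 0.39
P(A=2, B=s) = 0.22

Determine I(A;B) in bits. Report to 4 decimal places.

0.0204 bits

Marginals: p(A) = (0.3900, 0.6100), p(B) = (0.7000, 0.3000).
I(A;B) = Σ p(x,y)·log₂[p(x,y)/(p(x)p(y))].
  (1,r): 0.31·log₂(1.1355) = 0.05684
  (1,s): 0.08·log₂(0.6838) = -0.04387
  (2,r): 0.39·log₂(0.9133) = -0.05100
  (2,s): 0.22·log₂(1.2022) = 0.05845
Sum = 0.0204 bits.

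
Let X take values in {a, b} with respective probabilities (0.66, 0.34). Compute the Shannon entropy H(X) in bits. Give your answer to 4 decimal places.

0.9248 bits

H(X) = −Σ p·log₂ p.
  −(0.66)·log₂(0.66) = 0.39564
  −(0.34)·log₂(0.34) = 0.52917
Sum: 0.39564 + 0.52917 = 0.9248 bits.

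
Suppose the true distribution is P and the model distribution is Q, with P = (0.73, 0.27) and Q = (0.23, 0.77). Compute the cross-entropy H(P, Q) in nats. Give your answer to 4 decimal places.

H(P,Q) = −Σ p·ln q.
  −0.73·ln(0.23) = 1.07286
  −0.27·ln(0.77) = 0.07057
H(P,Q) = 1.1434 nats.

1.1434 nats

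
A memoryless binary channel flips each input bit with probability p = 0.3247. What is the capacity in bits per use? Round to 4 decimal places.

Binary symmetric channel: C = 1 − h₂(ε) where h₂ is the binary entropy function.
h₂(0.3247) = −0.3247·log₂0.3247 − 0.6753·log₂0.6753 = 0.9094.
C = 1 − 0.9094 = 0.0906 bits per channel use.

0.0906 bits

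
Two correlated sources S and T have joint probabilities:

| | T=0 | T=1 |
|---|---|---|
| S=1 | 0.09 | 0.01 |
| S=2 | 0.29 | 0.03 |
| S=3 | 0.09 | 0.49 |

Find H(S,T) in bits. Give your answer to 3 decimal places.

H(S,T) = −Σ p(x,y)·log₂ p(x,y) over all 6 cells.
  cell (1,0): −0.09·log₂0.09 = 0.3127
  cell (1,1): −0.01·log₂0.01 = 0.0664
  cell (2,0): −0.29·log₂0.29 = 0.5179
  cell (2,1): −0.03·log₂0.03 = 0.1518
  cell (3,0): −0.09·log₂0.09 = 0.3127
  cell (3,1): −0.49·log₂0.49 = 0.5043
Sum = 1.866 bits.

1.866 bits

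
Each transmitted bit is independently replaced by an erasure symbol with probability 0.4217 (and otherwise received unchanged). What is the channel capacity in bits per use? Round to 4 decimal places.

Binary erasure channel: capacity C = 1 − ε.
C = 1 − 0.4217 = 0.5783 bits per channel use.

0.5783 bits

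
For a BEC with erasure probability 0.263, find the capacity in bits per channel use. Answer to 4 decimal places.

Binary erasure channel: capacity C = 1 − ε.
C = 1 − 0.263 = 0.7370 bits per channel use.

0.7370 bits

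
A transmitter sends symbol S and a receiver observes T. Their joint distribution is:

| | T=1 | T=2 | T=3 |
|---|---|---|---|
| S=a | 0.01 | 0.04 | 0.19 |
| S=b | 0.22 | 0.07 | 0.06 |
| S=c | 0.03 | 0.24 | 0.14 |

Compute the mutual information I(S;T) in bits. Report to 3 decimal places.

Marginals: p(S) = (0.2400, 0.3500, 0.4100), p(T) = (0.2600, 0.3500, 0.3900).
I(S;T) = Σ p(x,y)·log₂[p(x,y)/(p(x)p(y))].
  (a,1): 0.01·log₂(0.1603) = -0.0264
  (a,2): 0.04·log₂(0.4762) = -0.0428
  (a,3): 0.19·log₂(2.0299) = 0.1941
  (b,1): 0.22·log₂(2.4176) = 0.2802
  (b,2): 0.07·log₂(0.5714) = -0.0565
  (b,3): 0.06·log₂(0.4396) = -0.0712
  (c,1): 0.03·log₂(0.2814) = -0.0549
  (c,2): 0.24·log₂(1.6725) = 0.1781
  (c,3): 0.14·log₂(0.8755) = -0.0268
Sum = 0.374 bits.

0.374 bits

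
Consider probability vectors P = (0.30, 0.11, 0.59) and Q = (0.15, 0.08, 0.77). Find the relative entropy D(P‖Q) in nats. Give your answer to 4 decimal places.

D(P‖Q) = Σ p·ln(p/q).
  0.30·ln(0.30/0.15) = 0.20794
  0.11·ln(0.11/0.08) = 0.03503
  0.59·ln(0.59/0.77) = -0.15710
D(P‖Q) = 0.0859 nats.

0.0859 nats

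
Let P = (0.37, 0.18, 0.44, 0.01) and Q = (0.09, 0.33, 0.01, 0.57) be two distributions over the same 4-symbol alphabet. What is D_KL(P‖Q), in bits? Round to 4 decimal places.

D(P‖Q) = Σ p·log₂(p/q).
  0.37·log₂(0.37/0.09) = 0.75463
  0.18·log₂(0.18/0.33) = -0.15740
  0.44·log₂(0.44/0.01) = 2.40215
  0.01·log₂(0.01/0.57) = -0.05833
D(P‖Q) = 2.9410 bits.

2.9410 bits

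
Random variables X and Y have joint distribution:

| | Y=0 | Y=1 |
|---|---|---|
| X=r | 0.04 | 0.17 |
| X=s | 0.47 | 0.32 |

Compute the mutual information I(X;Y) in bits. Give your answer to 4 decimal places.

0.0829 bits

Marginals: p(X) = (0.2100, 0.7900), p(Y) = (0.5100, 0.4900).
I(X;Y) = H(X) + H(Y) − H(X,Y).
H(X) = 0.7415, H(Y) = 0.9997, H(X,Y) = 1.6583.
I(X;Y) = 0.7415 + 0.9997 − 1.6583 = 0.0829 bits.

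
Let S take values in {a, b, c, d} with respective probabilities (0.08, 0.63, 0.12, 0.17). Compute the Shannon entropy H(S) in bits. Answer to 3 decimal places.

1.513 bits

H(S) = −Σ p·log₂ p.
  −(0.08)·log₂(0.08) = 0.2915
  −(0.63)·log₂(0.63) = 0.4199
  −(0.12)·log₂(0.12) = 0.3671
  −(0.17)·log₂(0.17) = 0.4346
Sum: 0.2915 + 0.4199 + 0.3671 + 0.4346 = 1.513 bits.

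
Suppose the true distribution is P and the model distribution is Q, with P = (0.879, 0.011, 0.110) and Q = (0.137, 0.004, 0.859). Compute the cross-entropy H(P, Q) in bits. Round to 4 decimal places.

H(P,Q) = −Σ p·log₂ q.
  −0.879·log₂(0.137) = 2.52075
  −0.011·log₂(0.004) = 0.08762
  −0.110·log₂(0.859) = 0.02412
H(P,Q) = 2.6325 bits.

2.6325 bits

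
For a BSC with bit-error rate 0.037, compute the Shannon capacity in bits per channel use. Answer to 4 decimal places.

0.7716 bits

Binary symmetric channel: C = 1 − h₂(ε) where h₂ is the binary entropy function.
h₂(0.037) = −0.037·log₂0.037 − 0.963·log₂0.963 = 0.2284.
C = 1 − 0.2284 = 0.7716 bits per channel use.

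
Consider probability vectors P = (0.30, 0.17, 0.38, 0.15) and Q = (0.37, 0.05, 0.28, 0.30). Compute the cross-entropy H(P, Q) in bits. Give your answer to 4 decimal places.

H(P,Q) = −Σ p·log₂ q.
  −0.30·log₂(0.37) = 0.43032
  −0.17·log₂(0.05) = 0.73473
  −0.38·log₂(0.28) = 0.69787
  −0.15·log₂(0.30) = 0.26054
H(P,Q) = 2.1235 bits.

2.1235 bits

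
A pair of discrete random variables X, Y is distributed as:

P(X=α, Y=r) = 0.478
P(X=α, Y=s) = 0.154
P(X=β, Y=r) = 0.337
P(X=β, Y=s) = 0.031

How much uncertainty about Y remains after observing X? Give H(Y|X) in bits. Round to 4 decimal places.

Marginals: p(X) = (0.6320, 0.3680), p(Y) = (0.8150, 0.1850).
H(Y|X) = Σ p(X) · H(Y|X=·).
  X=α: p=0.6320, H(Y|X=α) = 0.8011
  X=β: p=0.3680, H(Y|X=β) = 0.4169
Weighted sum = 0.6597 bits.

0.6597 bits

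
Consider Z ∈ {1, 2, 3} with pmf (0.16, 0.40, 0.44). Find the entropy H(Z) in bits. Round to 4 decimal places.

1.4729 bits

H(Z) = −Σ p·log₂ p.
  −(0.16)·log₂(0.16) = 0.42302
  −(0.40)·log₂(0.40) = 0.52877
  −(0.44)·log₂(0.44) = 0.52115
Sum: 0.42302 + 0.52877 + 0.52115 = 1.4729 bits.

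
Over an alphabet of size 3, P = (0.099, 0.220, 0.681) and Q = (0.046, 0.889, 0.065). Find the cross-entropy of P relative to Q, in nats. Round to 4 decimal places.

H(P,Q) = −Σ p·ln q.
  −0.099·ln(0.046) = 0.30483
  −0.220·ln(0.889) = 0.02588
  −0.681·ln(0.065) = 1.86142
H(P,Q) = 2.1921 nats.

2.1921 nats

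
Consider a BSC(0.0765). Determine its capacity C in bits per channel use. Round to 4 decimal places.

Binary symmetric channel: C = 1 − h₂(ε) where h₂ is the binary entropy function.
h₂(0.0765) = −0.0765·log₂0.0765 − 0.9235·log₂0.9235 = 0.3897.
C = 1 − 0.3897 = 0.6103 bits per channel use.

0.6103 bits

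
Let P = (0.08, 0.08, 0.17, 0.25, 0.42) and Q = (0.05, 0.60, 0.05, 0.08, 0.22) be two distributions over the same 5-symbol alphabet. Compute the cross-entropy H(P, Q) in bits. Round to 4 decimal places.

2.9679 bits

H(P,Q) = −Σ p·log₂ q.
  −0.08·log₂(0.05) = 0.34575
  −0.08·log₂(0.60) = 0.05896
  −0.17·log₂(0.05) = 0.73473
  −0.25·log₂(0.08) = 0.91096
  −0.42·log₂(0.22) = 0.91746
H(P,Q) = 2.9679 bits.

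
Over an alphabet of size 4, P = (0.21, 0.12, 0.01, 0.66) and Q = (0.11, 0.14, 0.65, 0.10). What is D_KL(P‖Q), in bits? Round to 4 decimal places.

1.9058 bits

D(P‖Q) = Σ p·log₂(p/q).
  0.21·log₂(0.21/0.11) = 0.19591
  0.12·log₂(0.12/0.14) = -0.02669
  0.01·log₂(0.01/0.65) = -0.06022
  0.66·log₂(0.66/0.10) = 1.79683
D(P‖Q) = 1.9058 bits.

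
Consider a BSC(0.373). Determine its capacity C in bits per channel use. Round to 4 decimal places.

0.0471 bits

Binary symmetric channel: C = 1 − h₂(ε) where h₂ is the binary entropy function.
h₂(0.373) = −0.373·log₂0.373 − 0.627·log₂0.627 = 0.9529.
C = 1 − 0.9529 = 0.0471 bits per channel use.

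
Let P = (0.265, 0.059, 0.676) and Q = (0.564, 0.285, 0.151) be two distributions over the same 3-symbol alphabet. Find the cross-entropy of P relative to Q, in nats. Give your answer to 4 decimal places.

1.5038 nats

H(P,Q) = −Σ p·ln q.
  −0.265·ln(0.564) = 0.15177
  −0.059·ln(0.285) = 0.07406
  −0.676·ln(0.151) = 1.27796
H(P,Q) = 1.5038 nats.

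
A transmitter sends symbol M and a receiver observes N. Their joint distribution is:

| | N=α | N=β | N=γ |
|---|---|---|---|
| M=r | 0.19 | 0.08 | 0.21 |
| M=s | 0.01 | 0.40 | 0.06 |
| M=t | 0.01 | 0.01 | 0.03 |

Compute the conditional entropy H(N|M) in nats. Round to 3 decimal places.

0.767 nats

Marginals: p(M) = (0.4800, 0.4700, 0.0500), p(N) = (0.2100, 0.4900, 0.3000).
H(N|M) = Σ p(M) · H(N|M=·).
  M=r: p=0.4800, H(N|M=r) = 1.0271
  M=s: p=0.4700, H(N|M=s) = 0.4819
  M=t: p=0.0500, H(N|M=t) = 0.9503
Weighted sum = 0.767 nats.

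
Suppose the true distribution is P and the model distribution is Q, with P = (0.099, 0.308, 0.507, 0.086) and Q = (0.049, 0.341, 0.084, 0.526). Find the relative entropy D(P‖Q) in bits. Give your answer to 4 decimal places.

D(P‖Q) = Σ p·log₂(p/q).
  0.099·log₂(0.099/0.049) = 0.10045
  0.308·log₂(0.308/0.341) = -0.04523
  0.507·log₂(0.507/0.084) = 1.31492
  0.086·log₂(0.086/0.526) = -0.22469
D(P‖Q) = 1.1455 bits.

1.1455 bits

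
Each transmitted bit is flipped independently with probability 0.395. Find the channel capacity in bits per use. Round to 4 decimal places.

0.0320 bits

Binary symmetric channel: C = 1 − h₂(ε) where h₂ is the binary entropy function.
h₂(0.395) = −0.395·log₂0.395 − 0.605·log₂0.605 = 0.9680.
C = 1 − 0.9680 = 0.0320 bits per channel use.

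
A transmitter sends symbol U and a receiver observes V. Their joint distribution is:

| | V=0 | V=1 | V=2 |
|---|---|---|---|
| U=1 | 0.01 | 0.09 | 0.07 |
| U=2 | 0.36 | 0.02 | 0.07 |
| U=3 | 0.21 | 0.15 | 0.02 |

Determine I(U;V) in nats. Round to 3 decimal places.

0.216 nats

Marginals: p(U) = (0.1700, 0.4500, 0.3800), p(V) = (0.5800, 0.2600, 0.1600).
I(U;V) = H(U) + H(V) − H(U,V).
H(U) = 1.0282, H(V) = 0.9594, H(U,V) = 1.7716.
I(U;V) = 1.0282 + 0.9594 − 1.7716 = 0.216 nats.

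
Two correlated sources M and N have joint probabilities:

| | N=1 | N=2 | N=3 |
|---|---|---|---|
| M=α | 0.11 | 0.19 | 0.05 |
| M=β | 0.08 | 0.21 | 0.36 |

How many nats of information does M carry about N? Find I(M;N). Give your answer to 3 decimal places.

0.089 nats

Marginals: p(M) = (0.3500, 0.6500), p(N) = (0.1900, 0.4000, 0.4100).
I(M;N) = H(M) + H(N) − H(M,N).
H(M) = 0.6474, H(N) = 1.0476, H(M,N) = 1.6057.
I(M;N) = 0.6474 + 1.0476 − 1.6057 = 0.089 nats.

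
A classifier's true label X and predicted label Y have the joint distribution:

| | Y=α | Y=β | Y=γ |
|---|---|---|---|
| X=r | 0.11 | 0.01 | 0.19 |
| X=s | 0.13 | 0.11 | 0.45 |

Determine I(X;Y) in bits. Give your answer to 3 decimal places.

Marginals: p(X) = (0.3100, 0.6900), p(Y) = (0.2400, 0.1200, 0.6400).
I(X;Y) = Σ p(x,y)·log₂[p(x,y)/(p(x)p(y))].
  (r,α): 0.11·log₂(1.4785) = 0.0621
  (r,β): 0.01·log₂(0.2688) = -0.0190
  (r,γ): 0.19·log₂(0.9577) = -0.0119
  (s,α): 0.13·log₂(0.7850) = -0.0454
  (s,β): 0.11·log₂(1.3285) = 0.0451
  (s,γ): 0.45·log₂(1.0190) = 0.0122
Sum = 0.043 bits.

0.043 bits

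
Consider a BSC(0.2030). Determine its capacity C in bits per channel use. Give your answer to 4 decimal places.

Binary symmetric channel: C = 1 − h₂(ε) where h₂ is the binary entropy function.
h₂(0.2030) = −0.2030·log₂0.2030 − 0.7970·log₂0.7970 = 0.7279.
C = 1 − 0.7279 = 0.2721 bits per channel use.

0.2721 bits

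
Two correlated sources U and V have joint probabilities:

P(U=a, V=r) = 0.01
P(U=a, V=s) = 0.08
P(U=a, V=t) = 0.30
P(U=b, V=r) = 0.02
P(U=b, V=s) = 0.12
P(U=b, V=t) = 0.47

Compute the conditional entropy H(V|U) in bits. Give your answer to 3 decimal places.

0.906 bits

Chain rule: H(V|U) = H(U,V) − H(U).
Marginals: p(U) = (0.3900, 0.6100), p(V) = (0.0300, 0.2000, 0.7700).
H(U,V) = 1.8709 bits; H(U) = 0.9648 bits.
H(V|U) = 1.8709 − 0.9648 = 0.906 bits.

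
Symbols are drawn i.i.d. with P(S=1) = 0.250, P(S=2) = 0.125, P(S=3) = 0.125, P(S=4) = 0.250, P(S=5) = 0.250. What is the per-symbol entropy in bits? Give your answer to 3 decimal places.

2.250 bits

H(S) = −Σ p·log₂ p.
  −(0.250)·log₂(0.250) = 0.5000
  −(0.125)·log₂(0.125) = 0.3750
  −(0.125)·log₂(0.125) = 0.3750
  −(0.250)·log₂(0.250) = 0.5000
  −(0.250)·log₂(0.250) = 0.5000
Sum: 0.5000 + 0.3750 + 0.3750 + 0.5000 + 0.5000 = 2.250 bits.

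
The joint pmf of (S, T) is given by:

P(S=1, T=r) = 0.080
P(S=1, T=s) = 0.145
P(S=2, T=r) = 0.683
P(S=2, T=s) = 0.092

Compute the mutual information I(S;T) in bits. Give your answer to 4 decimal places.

0.1714 bits

Marginals: p(S) = (0.2250, 0.7750), p(T) = (0.7630, 0.2370).
I(S;T) = Σ p(x,y)·log₂[p(x,y)/(p(x)p(y))].
  (1,r): 0.080·log₂(0.4660) = -0.08813
  (1,s): 0.145·log₂(2.7192) = 0.20926
  (2,r): 0.683·log₂(1.1550) = 0.14202
  (2,s): 0.092·log₂(0.5009) = -0.09177
Sum = 0.1714 bits.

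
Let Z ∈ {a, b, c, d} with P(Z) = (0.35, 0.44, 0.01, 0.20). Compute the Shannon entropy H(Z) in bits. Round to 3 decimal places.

H(Z) = −Σ p·log₂ p.
  −(0.35)·log₂(0.35) = 0.5301
  −(0.44)·log₂(0.44) = 0.5211
  −(0.01)·log₂(0.01) = 0.0664
  −(0.20)·log₂(0.20) = 0.4644
Sum: 0.5301 + 0.5211 + 0.0664 + 0.4644 = 1.582 bits.

1.582 bits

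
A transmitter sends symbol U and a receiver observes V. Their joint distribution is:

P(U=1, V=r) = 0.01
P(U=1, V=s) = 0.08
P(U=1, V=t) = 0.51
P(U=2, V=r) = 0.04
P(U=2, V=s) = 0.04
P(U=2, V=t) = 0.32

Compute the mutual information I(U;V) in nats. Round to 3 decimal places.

Marginals: p(U) = (0.6000, 0.4000), p(V) = (0.0500, 0.1200, 0.8300).
I(U;V) = H(U) + H(V) − H(U,V).
H(U) = 0.6730, H(V) = 0.5589, H(U,V) = 1.2136.
I(U;V) = 0.6730 + 0.5589 − 1.2136 = 0.018 nats.

0.018 nats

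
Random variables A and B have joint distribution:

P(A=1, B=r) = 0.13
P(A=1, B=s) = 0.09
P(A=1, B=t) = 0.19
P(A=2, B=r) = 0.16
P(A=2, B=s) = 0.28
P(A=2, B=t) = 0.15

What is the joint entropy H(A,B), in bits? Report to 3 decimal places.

2.498 bits

H(A,B) = −Σ p(x,y)·log₂ p(x,y) over all 6 cells.
  cell (1,r): −0.13·log₂0.13 = 0.3826
  cell (1,s): −0.09·log₂0.09 = 0.3127
  cell (1,t): −0.19·log₂0.19 = 0.4552
  cell (2,r): −0.16·log₂0.16 = 0.4230
  cell (2,s): −0.28·log₂0.28 = 0.5142
  cell (2,t): −0.15·log₂0.15 = 0.4105
Sum = 2.498 bits.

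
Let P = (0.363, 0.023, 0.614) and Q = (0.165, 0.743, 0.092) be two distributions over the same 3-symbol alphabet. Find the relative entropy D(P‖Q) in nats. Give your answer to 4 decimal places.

D(P‖Q) = Σ p·ln(p/q).
  0.363·ln(0.363/0.165) = 0.28621
  0.023·ln(0.023/0.743) = -0.07993
  0.614·ln(0.614/0.092) = 1.16550
D(P‖Q) = 1.3718 nats.

1.3718 nats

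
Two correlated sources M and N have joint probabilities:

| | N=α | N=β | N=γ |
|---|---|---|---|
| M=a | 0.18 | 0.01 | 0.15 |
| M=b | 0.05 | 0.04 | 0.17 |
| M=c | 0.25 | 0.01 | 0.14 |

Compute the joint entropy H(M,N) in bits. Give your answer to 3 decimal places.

H(M,N) = −Σ p(x,y)·log₂ p(x,y) over all 9 cells.
  cell (a,α): −0.18·log₂0.18 = 0.4453
  cell (a,β): −0.01·log₂0.01 = 0.0664
  cell (a,γ): −0.15·log₂0.15 = 0.4105
  cell (b,α): −0.05·log₂0.05 = 0.2161
  cell (b,β): −0.04·log₂0.04 = 0.1858
  cell (b,γ): −0.17·log₂0.17 = 0.4346
  cell (c,α): −0.25·log₂0.25 = 0.5000
  cell (c,β): −0.01·log₂0.01 = 0.0664
  cell (c,γ): −0.14·log₂0.14 = 0.3971
Sum = 2.722 bits.

2.722 bits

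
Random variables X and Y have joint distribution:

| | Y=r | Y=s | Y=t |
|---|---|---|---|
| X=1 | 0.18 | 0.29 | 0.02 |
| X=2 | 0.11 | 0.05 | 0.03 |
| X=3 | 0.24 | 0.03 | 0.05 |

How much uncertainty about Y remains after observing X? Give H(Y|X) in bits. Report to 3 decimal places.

1.171 bits

Marginals: p(X) = (0.4900, 0.1900, 0.3200), p(Y) = (0.5300, 0.3700, 0.1000).
H(Y|X) = Σ p(X) · H(Y|X=·).
  X=1: p=0.4900, H(Y|X=1) = 1.1670
  X=2: p=0.1900, H(Y|X=2) = 1.3838
  X=3: p=0.3200, H(Y|X=3) = 1.0499
Weighted sum = 1.171 bits.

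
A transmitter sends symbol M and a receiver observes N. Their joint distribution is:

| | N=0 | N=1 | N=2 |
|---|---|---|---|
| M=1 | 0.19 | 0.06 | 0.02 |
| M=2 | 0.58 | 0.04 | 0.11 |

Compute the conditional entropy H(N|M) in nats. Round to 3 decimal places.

Chain rule: H(N|M) = H(M,N) − H(M).
Marginals: p(M) = (0.2700, 0.7300), p(N) = (0.7700, 0.1000, 0.1300).
H(M,N) = 1.2501 nats; H(M) = 0.5833 nats.
H(N|M) = 1.2501 − 0.5833 = 0.667 nats.

0.667 nats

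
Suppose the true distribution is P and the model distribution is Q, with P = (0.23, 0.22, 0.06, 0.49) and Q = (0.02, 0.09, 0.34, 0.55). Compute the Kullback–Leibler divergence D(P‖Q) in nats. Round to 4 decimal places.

0.5977 nats

D(P‖Q) = Σ p·ln(p/q).
  0.23·ln(0.23/0.02) = 0.56174
  0.22·ln(0.22/0.09) = 0.19664
  0.06·ln(0.06/0.34) = -0.10408
  0.49·ln(0.49/0.55) = -0.05660
D(P‖Q) = 0.5977 nats.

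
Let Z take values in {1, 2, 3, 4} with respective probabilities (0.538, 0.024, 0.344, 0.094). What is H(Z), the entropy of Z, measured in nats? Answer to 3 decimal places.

H(Z) = −Σ p·ln p.
  −(0.538)·ln(0.538) = 0.3335
  −(0.024)·ln(0.024) = 0.0895
  −(0.344)·ln(0.344) = 0.3671
  −(0.094)·ln(0.094) = 0.2223
Sum: 0.3335 + 0.0895 + 0.3671 + 0.2223 = 1.012 nats.

1.012 nats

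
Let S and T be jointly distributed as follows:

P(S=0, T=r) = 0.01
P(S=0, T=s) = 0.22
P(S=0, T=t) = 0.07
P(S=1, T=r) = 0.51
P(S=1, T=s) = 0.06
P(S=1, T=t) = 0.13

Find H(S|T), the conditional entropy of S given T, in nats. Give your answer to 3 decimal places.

Chain rule: H(S|T) = H(S,T) − H(T).
Marginals: p(S) = (0.3000, 0.7000), p(T) = (0.5200, 0.2800, 0.2000).
H(S,T) = 1.3427 nats; H(T) = 1.0184 nats.
H(S|T) = 1.3427 − 1.0184 = 0.324 nats.

0.324 nats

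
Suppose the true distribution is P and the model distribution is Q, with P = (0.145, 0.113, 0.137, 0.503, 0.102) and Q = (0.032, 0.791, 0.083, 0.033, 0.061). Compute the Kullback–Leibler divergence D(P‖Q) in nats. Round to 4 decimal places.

D(P‖Q) = Σ p·ln(p/q).
  0.145·ln(0.145/0.032) = 0.21909
  0.113·ln(0.113/0.791) = -0.21989
  0.137·ln(0.137/0.083) = 0.06866
  0.503·ln(0.503/0.033) = 1.37021
  0.102·ln(0.102/0.061) = 0.05244
D(P‖Q) = 1.4905 nats.

1.4905 nats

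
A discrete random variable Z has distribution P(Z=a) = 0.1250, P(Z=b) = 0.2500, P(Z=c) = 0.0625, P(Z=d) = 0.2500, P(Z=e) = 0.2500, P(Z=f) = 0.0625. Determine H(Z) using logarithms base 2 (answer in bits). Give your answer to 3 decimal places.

2.375 bits

H(Z) = −Σ p·log₂ p.
  −(0.1250)·log₂(0.1250) = 0.3750
  −(0.2500)·log₂(0.2500) = 0.5000
  −(0.0625)·log₂(0.0625) = 0.2500
  −(0.2500)·log₂(0.2500) = 0.5000
  −(0.2500)·log₂(0.2500) = 0.5000
  −(0.0625)·log₂(0.0625) = 0.2500
Sum: 0.3750 + 0.5000 + 0.2500 + 0.5000 + 0.5000 + 0.2500 = 2.375 bits.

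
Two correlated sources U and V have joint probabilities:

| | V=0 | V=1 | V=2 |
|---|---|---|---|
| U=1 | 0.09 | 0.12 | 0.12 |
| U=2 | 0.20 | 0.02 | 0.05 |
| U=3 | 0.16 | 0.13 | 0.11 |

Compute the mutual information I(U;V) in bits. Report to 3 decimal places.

Marginals: p(U) = (0.3300, 0.2700, 0.4000), p(V) = (0.4500, 0.2700, 0.2800).
I(U;V) = H(U) + H(V) − H(U,V).
H(U) = 1.5666, H(V) = 1.5426, H(U,V) = 2.9961.
I(U;V) = 1.5666 + 1.5426 − 2.9961 = 0.113 bits.

0.113 bits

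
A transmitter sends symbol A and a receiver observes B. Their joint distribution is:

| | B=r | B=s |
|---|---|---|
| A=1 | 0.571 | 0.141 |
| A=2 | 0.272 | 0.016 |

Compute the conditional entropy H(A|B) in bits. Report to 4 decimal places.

Chain rule: H(A|B) = H(A,B) − H(B).
Marginals: p(A) = (0.7120, 0.2880), p(B) = (0.8430, 0.1570).
H(A,B) = 1.4665 bits; H(B) = 0.6271 bits.
H(A|B) = 1.4665 − 0.6271 = 0.8394 bits.

0.8394 bits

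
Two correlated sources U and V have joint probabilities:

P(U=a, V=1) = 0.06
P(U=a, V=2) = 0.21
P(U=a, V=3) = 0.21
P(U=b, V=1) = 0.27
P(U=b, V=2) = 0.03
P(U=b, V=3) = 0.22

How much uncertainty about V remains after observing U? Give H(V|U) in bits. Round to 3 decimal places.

Marginals: p(U) = (0.4800, 0.5200), p(V) = (0.3300, 0.2400, 0.4300).
H(V|U) = Σ p(U) · H(V|U=·).
  U=a: p=0.4800, H(V|U=a) = 1.4186
  U=b: p=0.5200, H(V|U=b) = 1.2534
Weighted sum = 1.333 bits.

1.333 bits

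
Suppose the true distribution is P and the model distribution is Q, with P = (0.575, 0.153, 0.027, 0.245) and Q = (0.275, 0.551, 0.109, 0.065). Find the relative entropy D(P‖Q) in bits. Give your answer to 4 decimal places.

0.7437 bits

D(P‖Q) = Σ p·log₂(p/q).
  0.575·log₂(0.575/0.275) = 0.61187
  0.153·log₂(0.153/0.551) = -0.28282
  0.027·log₂(0.027/0.109) = -0.05436
  0.245·log₂(0.245/0.065) = 0.46900
D(P‖Q) = 0.7437 bits.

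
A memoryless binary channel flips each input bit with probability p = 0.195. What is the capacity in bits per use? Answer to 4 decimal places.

Binary symmetric channel: C = 1 − h₂(ε) where h₂ is the binary entropy function.
h₂(0.195) = −0.195·log₂0.195 − 0.805·log₂0.805 = 0.7118.
C = 1 − 0.7118 = 0.2882 bits per channel use.

0.2882 bits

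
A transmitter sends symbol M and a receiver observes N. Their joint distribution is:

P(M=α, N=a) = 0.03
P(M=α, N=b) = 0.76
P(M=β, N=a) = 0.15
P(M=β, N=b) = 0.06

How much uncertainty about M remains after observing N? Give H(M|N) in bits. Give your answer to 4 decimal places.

0.4267 bits

Chain rule: H(M|N) = H(M,N) − H(N).
Marginals: p(M) = (0.7900, 0.2100), p(N) = (0.1800, 0.8200).
H(M,N) = 1.1068 bits; H(N) = 0.6801 bits.
H(M|N) = 1.1068 − 0.6801 = 0.4267 bits.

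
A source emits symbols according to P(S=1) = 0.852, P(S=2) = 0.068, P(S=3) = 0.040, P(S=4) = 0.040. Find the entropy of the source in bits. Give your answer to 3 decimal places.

H(S) = −Σ p·log₂ p.
  −(0.852)·log₂(0.852) = 0.1969
  −(0.068)·log₂(0.068) = 0.2637
  −(0.040)·log₂(0.040) = 0.1858
  −(0.040)·log₂(0.040) = 0.1858
Sum: 0.1969 + 0.2637 + 0.1858 + 0.1858 = 0.832 bits.

0.832 bits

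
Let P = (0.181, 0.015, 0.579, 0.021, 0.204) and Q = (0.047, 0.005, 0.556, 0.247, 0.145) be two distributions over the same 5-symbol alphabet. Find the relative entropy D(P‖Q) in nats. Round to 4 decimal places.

0.3019 nats

D(P‖Q) = Σ p·ln(p/q).
  0.181·ln(0.181/0.047) = 0.24405
  0.015·ln(0.015/0.005) = 0.01648
  0.579·ln(0.579/0.556) = 0.02347
  0.021·ln(0.021/0.247) = -0.05176
  0.204·ln(0.204/0.145) = 0.06964
D(P‖Q) = 0.3019 nats.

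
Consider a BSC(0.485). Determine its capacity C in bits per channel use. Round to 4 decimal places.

Binary symmetric channel: C = 1 − h₂(ε) where h₂ is the binary entropy function.
h₂(0.485) = −0.485·log₂0.485 − 0.515·log₂0.515 = 0.9994.
C = 1 − 0.9994 = 0.0006 bits per channel use.

0.0006 bits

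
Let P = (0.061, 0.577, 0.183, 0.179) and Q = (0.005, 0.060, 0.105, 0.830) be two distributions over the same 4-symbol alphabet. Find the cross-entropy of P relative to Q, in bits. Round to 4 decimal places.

3.4514 bits

H(P,Q) = −Σ p·log₂ q.
  −0.061·log₂(0.005) = 0.46628
  −0.577·log₂(0.060) = 2.34198
  −0.183·log₂(0.105) = 0.59503
  −0.179·log₂(0.830) = 0.04812
H(P,Q) = 3.4514 bits.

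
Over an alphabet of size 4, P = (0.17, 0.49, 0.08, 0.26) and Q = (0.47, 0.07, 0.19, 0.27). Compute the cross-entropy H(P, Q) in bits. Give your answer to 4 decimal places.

2.7479 bits

H(P,Q) = −Σ p·log₂ q.
  −0.17·log₂(0.47) = 0.18518
  −0.49·log₂(0.07) = 1.87989
  −0.08·log₂(0.19) = 0.19167
  −0.26·log₂(0.27) = 0.49113
H(P,Q) = 2.7479 bits.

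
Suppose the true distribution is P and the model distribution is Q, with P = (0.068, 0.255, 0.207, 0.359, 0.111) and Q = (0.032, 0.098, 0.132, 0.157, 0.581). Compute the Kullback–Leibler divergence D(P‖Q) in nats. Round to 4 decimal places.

0.5014 nats

D(P‖Q) = Σ p·ln(p/q).
  0.068·ln(0.068/0.032) = 0.05126
  0.255·ln(0.255/0.098) = 0.24386
  0.207·ln(0.207/0.132) = 0.09313
  0.359·ln(0.359/0.157) = 0.29692
  0.111·ln(0.111/0.581) = -0.18373
D(P‖Q) = 0.5014 nats.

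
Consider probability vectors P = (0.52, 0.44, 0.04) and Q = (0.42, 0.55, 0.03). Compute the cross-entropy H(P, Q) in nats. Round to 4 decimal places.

0.8544 nats

H(P,Q) = −Σ p·ln q.
  −0.52·ln(0.42) = 0.45110
  −0.44·ln(0.55) = 0.26305
  −0.04·ln(0.03) = 0.14026
H(P,Q) = 0.8544 nats.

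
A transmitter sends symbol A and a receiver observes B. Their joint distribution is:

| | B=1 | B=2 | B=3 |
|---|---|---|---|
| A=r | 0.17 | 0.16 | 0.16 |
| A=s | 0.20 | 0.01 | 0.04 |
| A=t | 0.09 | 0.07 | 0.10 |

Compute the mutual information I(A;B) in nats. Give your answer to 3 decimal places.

Marginals: p(A) = (0.4900, 0.2500, 0.2600), p(B) = (0.4600, 0.2400, 0.3000).
I(A;B) = Σ p(x,y)·ln[p(x,y)/(p(x)p(y))].
  (r,1): 0.17·ln(0.7542) = -0.0480
  (r,2): 0.16·ln(1.3605) = 0.0493
  (r,3): 0.16·ln(1.0884) = 0.0136
  (s,1): 0.20·ln(1.7391) = 0.1107
  (s,2): 0.01·ln(0.1667) = -0.0179
  (s,3): 0.04·ln(0.5333) = -0.0251
  (t,1): 0.09·ln(0.7525) = -0.0256
  (t,2): 0.07·ln(1.1218) = 0.0080
  (t,3): 0.10·ln(1.2821) = 0.0248
Sum = 0.090 nats.

0.090 nats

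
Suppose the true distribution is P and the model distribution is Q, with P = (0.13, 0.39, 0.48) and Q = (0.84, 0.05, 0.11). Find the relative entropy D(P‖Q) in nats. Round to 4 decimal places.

D(P‖Q) = Σ p·ln(p/q).
  0.13·ln(0.13/0.84) = -0.24256
  0.39·ln(0.39/0.05) = 0.80111
  0.48·ln(0.48/0.11) = 0.70719
D(P‖Q) = 1.2657 nats.

1.2657 nats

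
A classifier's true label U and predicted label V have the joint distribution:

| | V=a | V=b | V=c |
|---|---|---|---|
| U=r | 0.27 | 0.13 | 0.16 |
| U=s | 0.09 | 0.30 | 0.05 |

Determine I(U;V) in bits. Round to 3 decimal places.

Marginals: p(U) = (0.5600, 0.4400), p(V) = (0.3600, 0.4300, 0.2100).
I(U;V) = Σ p(x,y)·log₂[p(x,y)/(p(x)p(y))].
  (r,a): 0.27·log₂(1.3393) = 0.1138
  (r,b): 0.13·log₂(0.5399) = -0.1156
  (r,c): 0.16·log₂(1.3605) = 0.0711
  (s,a): 0.09·log₂(0.5682) = -0.0734
  (s,b): 0.30·log₂(1.5856) = 0.1995
  (s,c): 0.05·log₂(0.5411) = -0.0443
Sum = 0.151 bits.

0.151 bits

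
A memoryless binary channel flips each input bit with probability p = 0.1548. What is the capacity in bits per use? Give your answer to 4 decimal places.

Binary symmetric channel: C = 1 − h₂(ε) where h₂ is the binary entropy function.
h₂(0.1548) = −0.1548·log₂0.1548 − 0.8452·log₂0.8452 = 0.6217.
C = 1 − 0.6217 = 0.3783 bits per channel use.

0.3783 bits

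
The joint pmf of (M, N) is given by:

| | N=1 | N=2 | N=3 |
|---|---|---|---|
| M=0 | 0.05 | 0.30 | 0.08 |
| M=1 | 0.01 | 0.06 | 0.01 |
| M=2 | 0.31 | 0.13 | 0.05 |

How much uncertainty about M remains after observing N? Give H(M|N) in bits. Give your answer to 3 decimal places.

1.096 bits

Chain rule: H(M|N) = H(M,N) − H(N).
Marginals: p(M) = (0.4300, 0.0800, 0.4900), p(N) = (0.3700, 0.4900, 0.1400).
H(M,N) = 2.5276 bits; H(N) = 1.4321 bits.
H(M|N) = 2.5276 − 1.4321 = 1.096 bits.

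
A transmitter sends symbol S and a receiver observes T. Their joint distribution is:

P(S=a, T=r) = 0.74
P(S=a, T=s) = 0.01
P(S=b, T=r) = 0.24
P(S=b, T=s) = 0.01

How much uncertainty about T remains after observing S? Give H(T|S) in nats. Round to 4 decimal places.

0.0951 nats

Chain rule: H(T|S) = H(S,T) − H(S).
Marginals: p(S) = (0.7500, 0.2500), p(T) = (0.9800, 0.0200).
H(S,T) = 0.6574 nats; H(S) = 0.5623 nats.
H(T|S) = 0.6574 − 0.5623 = 0.0951 nats.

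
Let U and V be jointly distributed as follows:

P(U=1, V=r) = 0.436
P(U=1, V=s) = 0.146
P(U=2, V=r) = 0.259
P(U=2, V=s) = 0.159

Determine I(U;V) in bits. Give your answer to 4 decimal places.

Marginals: p(U) = (0.5820, 0.4180), p(V) = (0.6950, 0.3050).
I(U;V) = H(U) + H(V) − H(U,V).
H(U) = 0.9805, H(V) = 0.8873, H(U,V) = 1.8540.
I(U;V) = 0.9805 + 0.8873 − 1.8540 = 0.0138 bits.

0.0138 bits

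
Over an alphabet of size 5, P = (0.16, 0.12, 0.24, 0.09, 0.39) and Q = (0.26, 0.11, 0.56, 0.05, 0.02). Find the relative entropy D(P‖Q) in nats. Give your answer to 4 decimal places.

D(P‖Q) = Σ p·ln(p/q).
  0.16·ln(0.16/0.26) = -0.07768
  0.12·ln(0.12/0.11) = 0.01044
  0.24·ln(0.24/0.56) = -0.20335
  0.09·ln(0.09/0.05) = 0.05290
  0.39·ln(0.39/0.02) = 1.15846
D(P‖Q) = 0.9408 nats.

0.9408 nats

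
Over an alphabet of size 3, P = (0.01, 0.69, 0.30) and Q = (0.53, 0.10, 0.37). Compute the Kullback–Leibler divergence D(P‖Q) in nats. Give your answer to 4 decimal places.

1.2301 nats

D(P‖Q) = Σ p·ln(p/q).
  0.01·ln(0.01/0.53) = -0.03970
  0.69·ln(0.69/0.10) = 1.33275
  0.30·ln(0.30/0.37) = -0.06292
D(P‖Q) = 1.2301 nats.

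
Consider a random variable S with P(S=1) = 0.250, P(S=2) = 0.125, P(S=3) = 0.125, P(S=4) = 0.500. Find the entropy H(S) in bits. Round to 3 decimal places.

H(S) = −Σ p·log₂ p.
  −(0.250)·log₂(0.250) = 0.5000
  −(0.125)·log₂(0.125) = 0.3750
  −(0.125)·log₂(0.125) = 0.3750
  −(0.500)·log₂(0.500) = 0.5000
Sum: 0.5000 + 0.3750 + 0.3750 + 0.5000 = 1.750 bits.

1.750 bits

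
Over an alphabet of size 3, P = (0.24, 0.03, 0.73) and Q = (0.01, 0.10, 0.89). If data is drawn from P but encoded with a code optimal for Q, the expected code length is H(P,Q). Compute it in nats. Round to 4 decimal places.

H(P,Q) = −Σ p·ln q.
  −0.24·ln(0.01) = 1.10524
  −0.03·ln(0.10) = 0.06908
  −0.73·ln(0.89) = 0.08507
H(P,Q) = 1.2594 nats.

1.2594 nats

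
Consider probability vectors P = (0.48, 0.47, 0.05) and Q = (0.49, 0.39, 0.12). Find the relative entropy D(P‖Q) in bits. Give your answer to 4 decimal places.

D(P‖Q) = Σ p·log₂(p/q).
  0.48·log₂(0.48/0.49) = -0.01428
  0.47·log₂(0.47/0.39) = 0.12652
  0.05·log₂(0.05/0.12) = -0.06315
D(P‖Q) = 0.0491 bits.

0.0491 bits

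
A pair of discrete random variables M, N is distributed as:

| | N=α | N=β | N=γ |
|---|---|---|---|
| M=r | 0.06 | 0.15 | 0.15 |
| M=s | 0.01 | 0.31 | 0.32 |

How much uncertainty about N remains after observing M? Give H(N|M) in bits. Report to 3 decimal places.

1.238 bits

Marginals: p(M) = (0.3600, 0.6400), p(N) = (0.0700, 0.4600, 0.4700).
H(N|M) = Σ p(M) · H(N|M=·).
  M=r: p=0.3600, H(N|M=r) = 1.4834
  M=s: p=0.6400, H(N|M=s) = 1.1003
Weighted sum = 1.238 bits.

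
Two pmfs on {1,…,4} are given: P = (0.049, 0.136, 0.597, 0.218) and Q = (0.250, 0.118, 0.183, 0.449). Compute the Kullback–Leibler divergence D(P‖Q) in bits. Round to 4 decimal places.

D(P‖Q) = Σ p·log₂(p/q).
  0.049·log₂(0.049/0.250) = -0.11520
  0.136·log₂(0.136/0.118) = 0.02786
  0.597·log₂(0.597/0.183) = 1.01841
  0.218·log₂(0.218/0.449) = -0.22724
D(P‖Q) = 0.7038 bits.

0.7038 bits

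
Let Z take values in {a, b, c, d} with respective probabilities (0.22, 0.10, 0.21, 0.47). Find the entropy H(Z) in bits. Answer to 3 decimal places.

1.798 bits

H(Z) = −Σ p·log₂ p.
  −(0.22)·log₂(0.22) = 0.4806
  −(0.10)·log₂(0.10) = 0.3322
  −(0.21)·log₂(0.21) = 0.4728
  −(0.47)·log₂(0.47) = 0.5120
Sum: 0.4806 + 0.3322 + 0.4728 + 0.5120 = 1.798 bits.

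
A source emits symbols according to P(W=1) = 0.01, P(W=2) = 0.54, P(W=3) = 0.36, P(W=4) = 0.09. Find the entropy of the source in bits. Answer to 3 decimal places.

H(W) = −Σ p·log₂ p.
  −(0.01)·log₂(0.01) = 0.0664
  −(0.54)·log₂(0.54) = 0.4800
  −(0.36)·log₂(0.36) = 0.5306
  −(0.09)·log₂(0.09) = 0.3127
Sum: 0.0664 + 0.4800 + 0.5306 + 0.3127 = 1.390 bits.

1.390 bits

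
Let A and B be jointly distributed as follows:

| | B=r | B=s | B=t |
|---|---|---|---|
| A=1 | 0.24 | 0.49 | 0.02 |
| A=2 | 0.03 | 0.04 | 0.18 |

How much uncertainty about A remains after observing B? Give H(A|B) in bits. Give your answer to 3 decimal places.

0.434 bits

Marginals: p(A) = (0.7500, 0.2500), p(B) = (0.2700, 0.5300, 0.2000).
H(A|B) = Σ p(B) · H(A|B=·).
  B=r: p=0.2700, H(A|B=r) = 0.5033
  B=s: p=0.5300, H(A|B=s) = 0.3860
  B=t: p=0.2000, H(A|B=t) = 0.4690
Weighted sum = 0.434 bits.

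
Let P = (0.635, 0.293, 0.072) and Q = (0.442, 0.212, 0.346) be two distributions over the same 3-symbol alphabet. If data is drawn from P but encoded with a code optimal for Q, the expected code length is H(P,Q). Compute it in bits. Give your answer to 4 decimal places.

H(P,Q) = −Σ p·log₂ q.
  −0.635·log₂(0.442) = 0.74795
  −0.293·log₂(0.212) = 0.65569
  −0.072·log₂(0.346) = 0.11024
H(P,Q) = 1.5139 bits.

1.5139 bits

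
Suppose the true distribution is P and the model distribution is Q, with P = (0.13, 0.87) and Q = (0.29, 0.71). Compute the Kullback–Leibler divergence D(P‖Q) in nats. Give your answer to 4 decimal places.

D(P‖Q) = Σ p·ln(p/q).
  0.13·ln(0.13/0.29) = -0.10431
  0.87·ln(0.87/0.71) = 0.17681
D(P‖Q) = 0.0725 nats.

0.0725 nats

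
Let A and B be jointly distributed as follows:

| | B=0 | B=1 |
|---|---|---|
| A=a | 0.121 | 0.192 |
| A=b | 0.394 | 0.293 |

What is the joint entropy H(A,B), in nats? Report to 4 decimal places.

1.2991 nats

H(A,B) = −Σ p(x,y)·ln p(x,y) over all 4 cells.
  cell (a,0): −0.121·ln0.121 = 0.25555
  cell (a,1): −0.192·ln0.192 = 0.31685
  cell (b,0): −0.394·ln0.394 = 0.36697
  cell (b,1): −0.293·ln0.293 = 0.35968
Sum = 1.2991 nats.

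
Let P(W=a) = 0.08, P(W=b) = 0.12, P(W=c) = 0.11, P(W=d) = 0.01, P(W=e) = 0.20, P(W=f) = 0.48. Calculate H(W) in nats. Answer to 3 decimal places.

H(W) = −Σ p·ln p.
  −(0.08)·ln(0.08) = 0.2021
  −(0.12)·ln(0.12) = 0.2544
  −(0.11)·ln(0.11) = 0.2428
  −(0.01)·ln(0.01) = 0.0461
  −(0.20)·ln(0.20) = 0.3219
  −(0.48)·ln(0.48) = 0.3523
Sum: 0.2021 + 0.2544 + 0.2428 + 0.0461 + 0.3219 + 0.3523 = 1.420 nats.

1.420 nats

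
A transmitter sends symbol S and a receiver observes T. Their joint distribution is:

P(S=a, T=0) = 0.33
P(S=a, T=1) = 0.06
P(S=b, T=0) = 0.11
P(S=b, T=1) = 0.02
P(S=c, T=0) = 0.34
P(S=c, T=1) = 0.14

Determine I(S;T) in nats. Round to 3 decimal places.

Marginals: p(S) = (0.3900, 0.1300, 0.4800), p(T) = (0.7800, 0.2200).
I(S;T) = Σ p(x,y)·ln[p(x,y)/(p(x)p(y))].
  (a,0): 0.33·ln(1.0848) = 0.0269
  (a,1): 0.06·ln(0.6993) = -0.0215
  (b,0): 0.11·ln(1.0848) = 0.0090
  (b,1): 0.02·ln(0.6993) = -0.0072
  (c,0): 0.34·ln(0.9081) = -0.0328
  (c,1): 0.14·ln(1.3258) = 0.0395
Sum = 0.014 nats.

0.014 nats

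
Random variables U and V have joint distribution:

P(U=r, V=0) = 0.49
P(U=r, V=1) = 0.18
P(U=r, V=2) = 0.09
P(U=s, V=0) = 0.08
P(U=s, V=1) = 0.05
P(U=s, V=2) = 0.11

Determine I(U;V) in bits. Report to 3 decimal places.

Marginals: p(U) = (0.7600, 0.2400), p(V) = (0.5700, 0.2300, 0.2000).
I(U;V) = Σ p(x,y)·log₂[p(x,y)/(p(x)p(y))].
  (r,0): 0.49·log₂(1.1311) = 0.0871
  (r,1): 0.18·log₂(1.0297) = 0.0076
  (r,2): 0.09·log₂(0.5921) = -0.0680
  (s,0): 0.08·log₂(0.5848) = -0.0619
  (s,1): 0.05·log₂(0.9058) = -0.0071
  (s,2): 0.11·log₂(2.2917) = 0.1316
Sum = 0.089 bits.

0.089 bits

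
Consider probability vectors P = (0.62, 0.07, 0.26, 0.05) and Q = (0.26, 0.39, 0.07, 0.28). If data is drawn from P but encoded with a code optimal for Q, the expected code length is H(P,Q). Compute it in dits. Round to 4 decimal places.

H(P,Q) = −Σ p·log₁₀ q.
  −0.62·log₁₀(0.26) = 0.36272
  −0.07·log₁₀(0.39) = 0.02863
  −0.26·log₁₀(0.07) = 0.30027
  −0.05·log₁₀(0.28) = 0.02764
H(P,Q) = 0.7193 dits.

0.7193 dits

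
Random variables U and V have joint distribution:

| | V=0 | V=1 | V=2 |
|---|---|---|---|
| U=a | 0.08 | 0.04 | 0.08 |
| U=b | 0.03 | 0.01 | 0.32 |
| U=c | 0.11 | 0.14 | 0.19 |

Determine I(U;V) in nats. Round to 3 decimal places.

Marginals: p(U) = (0.2000, 0.3600, 0.4400), p(V) = (0.2200, 0.1900, 0.5900).
I(U;V) = H(U) + H(V) − H(U,V).
H(U) = 1.0509, H(V) = 0.9600, H(U,V) = 1.8823.
I(U;V) = 1.0509 + 0.9600 − 1.8823 = 0.129 nats.

0.129 nats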